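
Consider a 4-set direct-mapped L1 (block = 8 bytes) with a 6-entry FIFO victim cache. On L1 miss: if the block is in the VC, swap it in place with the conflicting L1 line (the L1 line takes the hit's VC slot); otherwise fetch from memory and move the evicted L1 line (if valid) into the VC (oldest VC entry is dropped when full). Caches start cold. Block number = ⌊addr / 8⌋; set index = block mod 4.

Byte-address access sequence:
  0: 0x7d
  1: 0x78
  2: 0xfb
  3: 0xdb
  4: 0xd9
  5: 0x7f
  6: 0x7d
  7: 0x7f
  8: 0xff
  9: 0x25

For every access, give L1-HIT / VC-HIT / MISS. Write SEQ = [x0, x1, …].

0: 0x7d (blk 15, set 3) → MISS  vc=[]
1: 0x78 (blk 15, set 3) → L1-HIT  vc=[]
2: 0xfb (blk 31, set 3) → MISS  vc=[15]
3: 0xdb (blk 27, set 3) → MISS  vc=[15, 31]
4: 0xd9 (blk 27, set 3) → L1-HIT  vc=[15, 31]
5: 0x7f (blk 15, set 3) → VC-HIT  vc=[27, 31]
6: 0x7d (blk 15, set 3) → L1-HIT  vc=[27, 31]
7: 0x7f (blk 15, set 3) → L1-HIT  vc=[27, 31]
8: 0xff (blk 31, set 3) → VC-HIT  vc=[27, 15]
9: 0x25 (blk 4, set 0) → MISS  vc=[27, 15]

SEQ = [MISS, L1-HIT, MISS, MISS, L1-HIT, VC-HIT, L1-HIT, L1-HIT, VC-HIT, MISS]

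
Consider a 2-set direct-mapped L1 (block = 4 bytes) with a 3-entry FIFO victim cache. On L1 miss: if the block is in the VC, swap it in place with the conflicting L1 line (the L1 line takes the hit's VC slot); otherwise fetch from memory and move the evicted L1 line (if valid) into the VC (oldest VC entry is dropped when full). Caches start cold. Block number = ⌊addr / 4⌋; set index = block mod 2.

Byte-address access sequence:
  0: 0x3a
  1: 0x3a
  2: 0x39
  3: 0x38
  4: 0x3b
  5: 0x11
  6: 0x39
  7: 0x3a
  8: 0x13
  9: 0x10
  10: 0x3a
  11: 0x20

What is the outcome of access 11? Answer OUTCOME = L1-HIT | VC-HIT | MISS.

OUTCOME = MISS

  [0] addr=0x3a blk=14 s=0: MISS | VC []
  [1] addr=0x3a blk=14 s=0: L1-HIT | VC []
  [2] addr=0x39 blk=14 s=0: L1-HIT | VC []
  [3] addr=0x38 blk=14 s=0: L1-HIT | VC []
  [4] addr=0x3b blk=14 s=0: L1-HIT | VC []
  [5] addr=0x11 blk=4 s=0: MISS | VC [14]
  [6] addr=0x39 blk=14 s=0: VC-HIT | VC [4]
  [7] addr=0x3a blk=14 s=0: L1-HIT | VC [4]
  [8] addr=0x13 blk=4 s=0: VC-HIT | VC [14]
  [9] addr=0x10 blk=4 s=0: L1-HIT | VC [14]
  [10] addr=0x3a blk=14 s=0: VC-HIT | VC [4]
  [11] addr=0x20 blk=8 s=0: MISS | VC [4, 14]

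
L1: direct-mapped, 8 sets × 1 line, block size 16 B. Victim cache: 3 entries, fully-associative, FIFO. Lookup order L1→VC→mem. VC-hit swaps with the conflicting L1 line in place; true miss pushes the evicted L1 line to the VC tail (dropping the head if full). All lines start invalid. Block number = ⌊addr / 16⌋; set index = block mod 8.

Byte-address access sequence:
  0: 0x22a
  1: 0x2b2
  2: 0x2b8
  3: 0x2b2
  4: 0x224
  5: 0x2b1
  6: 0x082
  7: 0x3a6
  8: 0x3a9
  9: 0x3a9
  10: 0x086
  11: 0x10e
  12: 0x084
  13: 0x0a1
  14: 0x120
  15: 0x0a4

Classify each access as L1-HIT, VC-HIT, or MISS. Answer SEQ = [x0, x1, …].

  [0] addr=0x22a blk=34 s=2: MISS | VC []
  [1] addr=0x2b2 blk=43 s=3: MISS | VC []
  [2] addr=0x2b8 blk=43 s=3: L1-HIT | VC []
  [3] addr=0x2b2 blk=43 s=3: L1-HIT | VC []
  [4] addr=0x224 blk=34 s=2: L1-HIT | VC []
  [5] addr=0x2b1 blk=43 s=3: L1-HIT | VC []
  [6] addr=0x82 blk=8 s=0: MISS | VC []
  [7] addr=0x3a6 blk=58 s=2: MISS | VC [34]
  [8] addr=0x3a9 blk=58 s=2: L1-HIT | VC [34]
  [9] addr=0x3a9 blk=58 s=2: L1-HIT | VC [34]
  [10] addr=0x86 blk=8 s=0: L1-HIT | VC [34]
  [11] addr=0x10e blk=16 s=0: MISS | VC [34, 8]
  [12] addr=0x84 blk=8 s=0: VC-HIT | VC [34, 16]
  [13] addr=0xa1 blk=10 s=2: MISS | VC [34, 16, 58]
  [14] addr=0x120 blk=18 s=2: MISS | VC [16, 58, 10]
  [15] addr=0xa4 blk=10 s=2: VC-HIT | VC [16, 58, 18]

SEQ = [MISS, MISS, L1-HIT, L1-HIT, L1-HIT, L1-HIT, MISS, MISS, L1-HIT, L1-HIT, L1-HIT, MISS, VC-HIT, MISS, MISS, VC-HIT]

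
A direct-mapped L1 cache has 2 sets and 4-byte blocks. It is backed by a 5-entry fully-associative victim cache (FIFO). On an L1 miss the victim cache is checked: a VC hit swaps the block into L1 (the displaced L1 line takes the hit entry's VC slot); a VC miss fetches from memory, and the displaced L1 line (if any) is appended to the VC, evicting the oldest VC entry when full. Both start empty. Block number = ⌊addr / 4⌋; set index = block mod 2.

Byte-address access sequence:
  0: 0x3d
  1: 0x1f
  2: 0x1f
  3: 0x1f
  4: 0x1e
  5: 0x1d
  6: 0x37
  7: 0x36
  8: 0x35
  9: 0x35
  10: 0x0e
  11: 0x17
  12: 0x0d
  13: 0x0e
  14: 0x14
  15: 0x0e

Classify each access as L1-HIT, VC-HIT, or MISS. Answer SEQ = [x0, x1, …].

SEQ = [MISS, MISS, L1-HIT, L1-HIT, L1-HIT, L1-HIT, MISS, L1-HIT, L1-HIT, L1-HIT, MISS, MISS, VC-HIT, L1-HIT, VC-HIT, VC-HIT]

  [0] addr=0x3d blk=15 s=1: MISS | VC []
  [1] addr=0x1f blk=7 s=1: MISS | VC [15]
  [2] addr=0x1f blk=7 s=1: L1-HIT | VC [15]
  [3] addr=0x1f blk=7 s=1: L1-HIT | VC [15]
  [4] addr=0x1e blk=7 s=1: L1-HIT | VC [15]
  [5] addr=0x1d blk=7 s=1: L1-HIT | VC [15]
  [6] addr=0x37 blk=13 s=1: MISS | VC [15, 7]
  [7] addr=0x36 blk=13 s=1: L1-HIT | VC [15, 7]
  [8] addr=0x35 blk=13 s=1: L1-HIT | VC [15, 7]
  [9] addr=0x35 blk=13 s=1: L1-HIT | VC [15, 7]
  [10] addr=0xe blk=3 s=1: MISS | VC [15, 7, 13]
  [11] addr=0x17 blk=5 s=1: MISS | VC [15, 7, 13, 3]
  [12] addr=0xd blk=3 s=1: VC-HIT | VC [15, 7, 13, 5]
  [13] addr=0xe blk=3 s=1: L1-HIT | VC [15, 7, 13, 5]
  [14] addr=0x14 blk=5 s=1: VC-HIT | VC [15, 7, 13, 3]
  [15] addr=0xe blk=3 s=1: VC-HIT | VC [15, 7, 13, 5]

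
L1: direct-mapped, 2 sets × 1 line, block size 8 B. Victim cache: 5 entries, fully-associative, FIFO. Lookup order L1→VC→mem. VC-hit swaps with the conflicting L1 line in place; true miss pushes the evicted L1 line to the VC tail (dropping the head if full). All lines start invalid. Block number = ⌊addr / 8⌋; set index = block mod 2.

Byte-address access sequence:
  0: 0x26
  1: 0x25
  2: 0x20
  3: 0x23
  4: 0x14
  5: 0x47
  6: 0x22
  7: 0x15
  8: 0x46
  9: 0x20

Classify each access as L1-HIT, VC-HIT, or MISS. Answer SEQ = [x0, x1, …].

SEQ = [MISS, L1-HIT, L1-HIT, L1-HIT, MISS, MISS, VC-HIT, VC-HIT, VC-HIT, VC-HIT]

0: 0x26 (blk 4, set 0) → MISS  vc=[]
1: 0x25 (blk 4, set 0) → L1-HIT  vc=[]
2: 0x20 (blk 4, set 0) → L1-HIT  vc=[]
3: 0x23 (blk 4, set 0) → L1-HIT  vc=[]
4: 0x14 (blk 2, set 0) → MISS  vc=[4]
5: 0x47 (blk 8, set 0) → MISS  vc=[4, 2]
6: 0x22 (blk 4, set 0) → VC-HIT  vc=[8, 2]
7: 0x15 (blk 2, set 0) → VC-HIT  vc=[8, 4]
8: 0x46 (blk 8, set 0) → VC-HIT  vc=[2, 4]
9: 0x20 (blk 4, set 0) → VC-HIT  vc=[2, 8]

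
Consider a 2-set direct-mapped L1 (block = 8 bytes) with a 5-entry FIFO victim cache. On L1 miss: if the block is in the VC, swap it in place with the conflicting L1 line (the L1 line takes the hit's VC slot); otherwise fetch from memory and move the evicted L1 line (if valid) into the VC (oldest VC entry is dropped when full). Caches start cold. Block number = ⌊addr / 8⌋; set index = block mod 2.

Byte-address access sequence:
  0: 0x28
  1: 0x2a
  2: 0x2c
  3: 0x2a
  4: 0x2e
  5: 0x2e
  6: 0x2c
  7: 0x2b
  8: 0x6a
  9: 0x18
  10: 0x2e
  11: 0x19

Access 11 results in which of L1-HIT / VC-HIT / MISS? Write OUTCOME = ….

OUTCOME = VC-HIT

#0 0x28→b5/s1 MISS; vc=[]
#1 0x2a→b5/s1 L1-HIT; vc=[]
#2 0x2c→b5/s1 L1-HIT; vc=[]
#3 0x2a→b5/s1 L1-HIT; vc=[]
#4 0x2e→b5/s1 L1-HIT; vc=[]
#5 0x2e→b5/s1 L1-HIT; vc=[]
#6 0x2c→b5/s1 L1-HIT; vc=[]
#7 0x2b→b5/s1 L1-HIT; vc=[]
#8 0x6a→b13/s1 MISS; vc=[5]
#9 0x18→b3/s1 MISS; vc=[5,13]
#10 0x2e→b5/s1 VC-HIT; vc=[3,13]
#11 0x19→b3/s1 VC-HIT; vc=[5,13]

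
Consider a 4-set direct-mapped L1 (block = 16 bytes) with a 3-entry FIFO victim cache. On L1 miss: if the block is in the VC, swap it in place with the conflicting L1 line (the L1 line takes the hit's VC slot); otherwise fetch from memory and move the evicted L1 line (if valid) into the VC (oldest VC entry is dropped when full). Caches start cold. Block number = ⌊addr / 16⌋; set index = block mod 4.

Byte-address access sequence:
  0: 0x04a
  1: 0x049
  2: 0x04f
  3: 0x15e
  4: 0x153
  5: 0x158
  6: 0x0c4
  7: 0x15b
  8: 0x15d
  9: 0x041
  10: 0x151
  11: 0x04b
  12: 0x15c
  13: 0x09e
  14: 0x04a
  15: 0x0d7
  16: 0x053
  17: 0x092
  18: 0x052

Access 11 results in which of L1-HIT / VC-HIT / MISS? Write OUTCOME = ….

OUTCOME = L1-HIT

0: 0x4a (blk 4, set 0) → MISS  vc=[]
1: 0x49 (blk 4, set 0) → L1-HIT  vc=[]
2: 0x4f (blk 4, set 0) → L1-HIT  vc=[]
3: 0x15e (blk 21, set 1) → MISS  vc=[]
4: 0x153 (blk 21, set 1) → L1-HIT  vc=[]
5: 0x158 (blk 21, set 1) → L1-HIT  vc=[]
6: 0xc4 (blk 12, set 0) → MISS  vc=[4]
7: 0x15b (blk 21, set 1) → L1-HIT  vc=[4]
8: 0x15d (blk 21, set 1) → L1-HIT  vc=[4]
9: 0x41 (blk 4, set 0) → VC-HIT  vc=[12]
10: 0x151 (blk 21, set 1) → L1-HIT  vc=[12]
11: 0x4b (blk 4, set 0) → L1-HIT  vc=[12]
12: 0x15c (blk 21, set 1) → L1-HIT  vc=[12]
13: 0x9e (blk 9, set 1) → MISS  vc=[12, 21]
14: 0x4a (blk 4, set 0) → L1-HIT  vc=[12, 21]
15: 0xd7 (blk 13, set 1) → MISS  vc=[12, 21, 9]
16: 0x53 (blk 5, set 1) → MISS  vc=[21, 9, 13]
17: 0x92 (blk 9, set 1) → VC-HIT  vc=[21, 5, 13]
18: 0x52 (blk 5, set 1) → VC-HIT  vc=[21, 9, 13]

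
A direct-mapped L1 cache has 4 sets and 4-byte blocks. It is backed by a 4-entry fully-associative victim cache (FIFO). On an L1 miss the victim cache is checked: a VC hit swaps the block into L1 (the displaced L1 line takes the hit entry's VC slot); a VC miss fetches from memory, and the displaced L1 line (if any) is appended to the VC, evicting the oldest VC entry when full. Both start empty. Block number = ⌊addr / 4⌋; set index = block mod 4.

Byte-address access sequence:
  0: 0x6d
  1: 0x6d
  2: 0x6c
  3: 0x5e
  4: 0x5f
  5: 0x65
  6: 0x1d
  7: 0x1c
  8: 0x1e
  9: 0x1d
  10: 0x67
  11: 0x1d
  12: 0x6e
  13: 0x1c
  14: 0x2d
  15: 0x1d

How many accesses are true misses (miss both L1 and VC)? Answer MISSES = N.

MISSES = 5

0: 0x6d (blk 27, set 3) → MISS  vc=[]
1: 0x6d (blk 27, set 3) → L1-HIT  vc=[]
2: 0x6c (blk 27, set 3) → L1-HIT  vc=[]
3: 0x5e (blk 23, set 3) → MISS  vc=[27]
4: 0x5f (blk 23, set 3) → L1-HIT  vc=[27]
5: 0x65 (blk 25, set 1) → MISS  vc=[27]
6: 0x1d (blk 7, set 3) → MISS  vc=[27, 23]
7: 0x1c (blk 7, set 3) → L1-HIT  vc=[27, 23]
8: 0x1e (blk 7, set 3) → L1-HIT  vc=[27, 23]
9: 0x1d (blk 7, set 3) → L1-HIT  vc=[27, 23]
10: 0x67 (blk 25, set 1) → L1-HIT  vc=[27, 23]
11: 0x1d (blk 7, set 3) → L1-HIT  vc=[27, 23]
12: 0x6e (blk 27, set 3) → VC-HIT  vc=[7, 23]
13: 0x1c (blk 7, set 3) → VC-HIT  vc=[27, 23]
14: 0x2d (blk 11, set 3) → MISS  vc=[27, 23, 7]
15: 0x1d (blk 7, set 3) → VC-HIT  vc=[27, 23, 11]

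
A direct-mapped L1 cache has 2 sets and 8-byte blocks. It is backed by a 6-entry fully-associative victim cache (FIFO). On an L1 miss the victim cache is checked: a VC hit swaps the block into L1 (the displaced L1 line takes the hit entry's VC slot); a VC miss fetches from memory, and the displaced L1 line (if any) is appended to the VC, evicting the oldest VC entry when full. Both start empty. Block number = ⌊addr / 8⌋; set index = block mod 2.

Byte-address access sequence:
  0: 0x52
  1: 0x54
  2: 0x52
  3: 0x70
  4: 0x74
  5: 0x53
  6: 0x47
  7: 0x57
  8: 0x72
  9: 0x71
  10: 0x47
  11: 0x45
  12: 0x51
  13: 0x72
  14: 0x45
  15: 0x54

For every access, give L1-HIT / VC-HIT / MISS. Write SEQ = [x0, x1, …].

SEQ = [MISS, L1-HIT, L1-HIT, MISS, L1-HIT, VC-HIT, MISS, VC-HIT, VC-HIT, L1-HIT, VC-HIT, L1-HIT, VC-HIT, VC-HIT, VC-HIT, VC-HIT]

  [0] addr=0x52 blk=10 s=0: MISS | VC []
  [1] addr=0x54 blk=10 s=0: L1-HIT | VC []
  [2] addr=0x52 blk=10 s=0: L1-HIT | VC []
  [3] addr=0x70 blk=14 s=0: MISS | VC [10]
  [4] addr=0x74 blk=14 s=0: L1-HIT | VC [10]
  [5] addr=0x53 blk=10 s=0: VC-HIT | VC [14]
  [6] addr=0x47 blk=8 s=0: MISS | VC [14, 10]
  [7] addr=0x57 blk=10 s=0: VC-HIT | VC [14, 8]
  [8] addr=0x72 blk=14 s=0: VC-HIT | VC [10, 8]
  [9] addr=0x71 blk=14 s=0: L1-HIT | VC [10, 8]
  [10] addr=0x47 blk=8 s=0: VC-HIT | VC [10, 14]
  [11] addr=0x45 blk=8 s=0: L1-HIT | VC [10, 14]
  [12] addr=0x51 blk=10 s=0: VC-HIT | VC [8, 14]
  [13] addr=0x72 blk=14 s=0: VC-HIT | VC [8, 10]
  [14] addr=0x45 blk=8 s=0: VC-HIT | VC [14, 10]
  [15] addr=0x54 blk=10 s=0: VC-HIT | VC [14, 8]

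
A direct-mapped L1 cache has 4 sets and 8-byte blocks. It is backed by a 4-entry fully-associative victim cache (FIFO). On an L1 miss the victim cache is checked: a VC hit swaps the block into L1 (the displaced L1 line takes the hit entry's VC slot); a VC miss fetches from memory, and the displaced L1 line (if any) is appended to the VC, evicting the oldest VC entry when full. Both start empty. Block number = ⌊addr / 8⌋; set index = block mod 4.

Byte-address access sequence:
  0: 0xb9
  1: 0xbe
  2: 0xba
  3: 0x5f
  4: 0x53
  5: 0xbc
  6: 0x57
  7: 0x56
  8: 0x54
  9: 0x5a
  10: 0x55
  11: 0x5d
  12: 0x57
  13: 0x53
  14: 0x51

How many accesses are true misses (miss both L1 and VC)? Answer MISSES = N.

MISSES = 3

  [0] addr=0xb9 blk=23 s=3: MISS | VC []
  [1] addr=0xbe blk=23 s=3: L1-HIT | VC []
  [2] addr=0xba blk=23 s=3: L1-HIT | VC []
  [3] addr=0x5f blk=11 s=3: MISS | VC [23]
  [4] addr=0x53 blk=10 s=2: MISS | VC [23]
  [5] addr=0xbc blk=23 s=3: VC-HIT | VC [11]
  [6] addr=0x57 blk=10 s=2: L1-HIT | VC [11]
  [7] addr=0x56 blk=10 s=2: L1-HIT | VC [11]
  [8] addr=0x54 blk=10 s=2: L1-HIT | VC [11]
  [9] addr=0x5a blk=11 s=3: VC-HIT | VC [23]
  [10] addr=0x55 blk=10 s=2: L1-HIT | VC [23]
  [11] addr=0x5d blk=11 s=3: L1-HIT | VC [23]
  [12] addr=0x57 blk=10 s=2: L1-HIT | VC [23]
  [13] addr=0x53 blk=10 s=2: L1-HIT | VC [23]
  [14] addr=0x51 blk=10 s=2: L1-HIT | VC [23]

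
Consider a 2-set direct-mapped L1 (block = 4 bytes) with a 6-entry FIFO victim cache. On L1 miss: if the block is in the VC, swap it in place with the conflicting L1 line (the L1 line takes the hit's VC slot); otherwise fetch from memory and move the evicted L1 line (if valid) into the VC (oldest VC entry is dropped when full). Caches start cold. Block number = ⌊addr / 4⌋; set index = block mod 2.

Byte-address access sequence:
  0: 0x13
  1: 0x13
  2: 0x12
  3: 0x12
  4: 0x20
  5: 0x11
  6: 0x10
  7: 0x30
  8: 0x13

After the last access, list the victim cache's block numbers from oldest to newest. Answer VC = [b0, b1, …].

  [0] addr=0x13 blk=4 s=0: MISS | VC []
  [1] addr=0x13 blk=4 s=0: L1-HIT | VC []
  [2] addr=0x12 blk=4 s=0: L1-HIT | VC []
  [3] addr=0x12 blk=4 s=0: L1-HIT | VC []
  [4] addr=0x20 blk=8 s=0: MISS | VC [4]
  [5] addr=0x11 blk=4 s=0: VC-HIT | VC [8]
  [6] addr=0x10 blk=4 s=0: L1-HIT | VC [8]
  [7] addr=0x30 blk=12 s=0: MISS | VC [8, 4]
  [8] addr=0x13 blk=4 s=0: VC-HIT | VC [8, 12]

VC = [8, 12]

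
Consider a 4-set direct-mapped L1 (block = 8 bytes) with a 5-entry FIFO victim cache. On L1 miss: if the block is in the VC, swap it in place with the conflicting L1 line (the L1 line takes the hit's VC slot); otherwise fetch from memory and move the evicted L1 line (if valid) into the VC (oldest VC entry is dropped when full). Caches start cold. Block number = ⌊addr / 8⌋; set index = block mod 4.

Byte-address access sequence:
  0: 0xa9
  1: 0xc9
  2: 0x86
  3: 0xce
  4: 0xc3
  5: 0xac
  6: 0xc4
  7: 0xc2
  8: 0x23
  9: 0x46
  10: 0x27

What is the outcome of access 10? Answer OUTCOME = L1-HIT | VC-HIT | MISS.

0: 0xa9 (blk 21, set 1) → MISS  vc=[]
1: 0xc9 (blk 25, set 1) → MISS  vc=[21]
2: 0x86 (blk 16, set 0) → MISS  vc=[21]
3: 0xce (blk 25, set 1) → L1-HIT  vc=[21]
4: 0xc3 (blk 24, set 0) → MISS  vc=[21, 16]
5: 0xac (blk 21, set 1) → VC-HIT  vc=[25, 16]
6: 0xc4 (blk 24, set 0) → L1-HIT  vc=[25, 16]
7: 0xc2 (blk 24, set 0) → L1-HIT  vc=[25, 16]
8: 0x23 (blk 4, set 0) → MISS  vc=[25, 16, 24]
9: 0x46 (blk 8, set 0) → MISS  vc=[25, 16, 24, 4]
10: 0x27 (blk 4, set 0) → VC-HIT  vc=[25, 16, 24, 8]

OUTCOME = VC-HIT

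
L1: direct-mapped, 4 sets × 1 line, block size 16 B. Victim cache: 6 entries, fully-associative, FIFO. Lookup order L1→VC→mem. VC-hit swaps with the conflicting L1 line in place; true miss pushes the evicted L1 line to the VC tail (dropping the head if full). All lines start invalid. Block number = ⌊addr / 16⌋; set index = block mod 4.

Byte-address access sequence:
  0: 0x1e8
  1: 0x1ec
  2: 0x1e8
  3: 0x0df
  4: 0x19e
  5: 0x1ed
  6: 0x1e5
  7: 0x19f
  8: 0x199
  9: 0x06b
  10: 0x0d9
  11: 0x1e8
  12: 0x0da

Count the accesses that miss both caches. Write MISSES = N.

#0 0x1e8→b30/s2 MISS; vc=[]
#1 0x1ec→b30/s2 L1-HIT; vc=[]
#2 0x1e8→b30/s2 L1-HIT; vc=[]
#3 0xdf→b13/s1 MISS; vc=[]
#4 0x19e→b25/s1 MISS; vc=[13]
#5 0x1ed→b30/s2 L1-HIT; vc=[13]
#6 0x1e5→b30/s2 L1-HIT; vc=[13]
#7 0x19f→b25/s1 L1-HIT; vc=[13]
#8 0x199→b25/s1 L1-HIT; vc=[13]
#9 0x6b→b6/s2 MISS; vc=[13,30]
#10 0xd9→b13/s1 VC-HIT; vc=[25,30]
#11 0x1e8→b30/s2 VC-HIT; vc=[25,6]
#12 0xda→b13/s1 L1-HIT; vc=[25,6]

MISSES = 4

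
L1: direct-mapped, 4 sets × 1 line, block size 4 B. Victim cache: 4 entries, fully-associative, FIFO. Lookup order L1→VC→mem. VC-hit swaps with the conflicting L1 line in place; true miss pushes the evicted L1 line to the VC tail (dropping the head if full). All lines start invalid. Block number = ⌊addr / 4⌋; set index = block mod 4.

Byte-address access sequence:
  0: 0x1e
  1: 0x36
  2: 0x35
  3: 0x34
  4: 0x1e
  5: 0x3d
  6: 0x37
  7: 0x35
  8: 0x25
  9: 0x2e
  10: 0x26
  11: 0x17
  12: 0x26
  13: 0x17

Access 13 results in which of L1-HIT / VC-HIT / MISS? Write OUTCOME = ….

#0 0x1e→b7/s3 MISS; vc=[]
#1 0x36→b13/s1 MISS; vc=[]
#2 0x35→b13/s1 L1-HIT; vc=[]
#3 0x34→b13/s1 L1-HIT; vc=[]
#4 0x1e→b7/s3 L1-HIT; vc=[]
#5 0x3d→b15/s3 MISS; vc=[7]
#6 0x37→b13/s1 L1-HIT; vc=[7]
#7 0x35→b13/s1 L1-HIT; vc=[7]
#8 0x25→b9/s1 MISS; vc=[7,13]
#9 0x2e→b11/s3 MISS; vc=[7,13,15]
#10 0x26→b9/s1 L1-HIT; vc=[7,13,15]
#11 0x17→b5/s1 MISS; vc=[7,13,15,9]
#12 0x26→b9/s1 VC-HIT; vc=[7,13,15,5]
#13 0x17→b5/s1 VC-HIT; vc=[7,13,15,9]

OUTCOME = VC-HIT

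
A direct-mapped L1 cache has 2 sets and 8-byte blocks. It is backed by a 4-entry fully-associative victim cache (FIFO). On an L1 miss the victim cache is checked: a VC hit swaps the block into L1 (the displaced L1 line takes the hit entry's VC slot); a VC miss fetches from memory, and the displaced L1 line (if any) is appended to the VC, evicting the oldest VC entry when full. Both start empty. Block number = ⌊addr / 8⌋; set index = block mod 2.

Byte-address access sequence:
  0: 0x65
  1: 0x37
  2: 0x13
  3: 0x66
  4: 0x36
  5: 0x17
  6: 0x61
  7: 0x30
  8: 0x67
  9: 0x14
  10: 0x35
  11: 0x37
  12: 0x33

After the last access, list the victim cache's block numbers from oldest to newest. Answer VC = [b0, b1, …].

#0 0x65→b12/s0 MISS; vc=[]
#1 0x37→b6/s0 MISS; vc=[12]
#2 0x13→b2/s0 MISS; vc=[12,6]
#3 0x66→b12/s0 VC-HIT; vc=[2,6]
#4 0x36→b6/s0 VC-HIT; vc=[2,12]
#5 0x17→b2/s0 VC-HIT; vc=[6,12]
#6 0x61→b12/s0 VC-HIT; vc=[6,2]
#7 0x30→b6/s0 VC-HIT; vc=[12,2]
#8 0x67→b12/s0 VC-HIT; vc=[6,2]
#9 0x14→b2/s0 VC-HIT; vc=[6,12]
#10 0x35→b6/s0 VC-HIT; vc=[2,12]
#11 0x37→b6/s0 L1-HIT; vc=[2,12]
#12 0x33→b6/s0 L1-HIT; vc=[2,12]

VC = [2, 12]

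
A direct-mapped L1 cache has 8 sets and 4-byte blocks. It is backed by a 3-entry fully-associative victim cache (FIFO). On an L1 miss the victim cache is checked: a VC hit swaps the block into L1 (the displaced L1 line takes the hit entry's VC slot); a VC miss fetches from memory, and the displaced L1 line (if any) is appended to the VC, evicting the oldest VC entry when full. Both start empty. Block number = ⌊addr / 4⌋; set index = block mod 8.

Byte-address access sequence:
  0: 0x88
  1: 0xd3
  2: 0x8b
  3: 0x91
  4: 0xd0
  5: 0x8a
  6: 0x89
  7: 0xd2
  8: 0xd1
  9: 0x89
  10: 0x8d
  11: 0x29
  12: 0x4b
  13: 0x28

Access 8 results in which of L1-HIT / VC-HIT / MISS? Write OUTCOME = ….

OUTCOME = L1-HIT

  [0] addr=0x88 blk=34 s=2: MISS | VC []
  [1] addr=0xd3 blk=52 s=4: MISS | VC []
  [2] addr=0x8b blk=34 s=2: L1-HIT | VC []
  [3] addr=0x91 blk=36 s=4: MISS | VC [52]
  [4] addr=0xd0 blk=52 s=4: VC-HIT | VC [36]
  [5] addr=0x8a blk=34 s=2: L1-HIT | VC [36]
  [6] addr=0x89 blk=34 s=2: L1-HIT | VC [36]
  [7] addr=0xd2 blk=52 s=4: L1-HIT | VC [36]
  [8] addr=0xd1 blk=52 s=4: L1-HIT | VC [36]
  [9] addr=0x89 blk=34 s=2: L1-HIT | VC [36]
  [10] addr=0x8d blk=35 s=3: MISS | VC [36]
  [11] addr=0x29 blk=10 s=2: MISS | VC [36, 34]
  [12] addr=0x4b blk=18 s=2: MISS | VC [36, 34, 10]
  [13] addr=0x28 blk=10 s=2: VC-HIT | VC [36, 34, 18]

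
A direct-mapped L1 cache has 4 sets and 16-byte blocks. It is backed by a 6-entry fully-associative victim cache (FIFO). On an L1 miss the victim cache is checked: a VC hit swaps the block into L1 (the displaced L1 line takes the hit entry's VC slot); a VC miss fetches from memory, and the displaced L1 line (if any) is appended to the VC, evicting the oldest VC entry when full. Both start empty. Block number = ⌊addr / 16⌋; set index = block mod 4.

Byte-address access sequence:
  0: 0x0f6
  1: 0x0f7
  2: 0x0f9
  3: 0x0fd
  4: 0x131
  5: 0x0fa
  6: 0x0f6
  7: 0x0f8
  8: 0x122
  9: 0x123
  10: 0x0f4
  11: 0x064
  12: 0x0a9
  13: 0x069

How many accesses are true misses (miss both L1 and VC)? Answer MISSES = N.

MISSES = 5

0: 0xf6 (blk 15, set 3) → MISS  vc=[]
1: 0xf7 (blk 15, set 3) → L1-HIT  vc=[]
2: 0xf9 (blk 15, set 3) → L1-HIT  vc=[]
3: 0xfd (blk 15, set 3) → L1-HIT  vc=[]
4: 0x131 (blk 19, set 3) → MISS  vc=[15]
5: 0xfa (blk 15, set 3) → VC-HIT  vc=[19]
6: 0xf6 (blk 15, set 3) → L1-HIT  vc=[19]
7: 0xf8 (blk 15, set 3) → L1-HIT  vc=[19]
8: 0x122 (blk 18, set 2) → MISS  vc=[19]
9: 0x123 (blk 18, set 2) → L1-HIT  vc=[19]
10: 0xf4 (blk 15, set 3) → L1-HIT  vc=[19]
11: 0x64 (blk 6, set 2) → MISS  vc=[19, 18]
12: 0xa9 (blk 10, set 2) → MISS  vc=[19, 18, 6]
13: 0x69 (blk 6, set 2) → VC-HIT  vc=[19, 18, 10]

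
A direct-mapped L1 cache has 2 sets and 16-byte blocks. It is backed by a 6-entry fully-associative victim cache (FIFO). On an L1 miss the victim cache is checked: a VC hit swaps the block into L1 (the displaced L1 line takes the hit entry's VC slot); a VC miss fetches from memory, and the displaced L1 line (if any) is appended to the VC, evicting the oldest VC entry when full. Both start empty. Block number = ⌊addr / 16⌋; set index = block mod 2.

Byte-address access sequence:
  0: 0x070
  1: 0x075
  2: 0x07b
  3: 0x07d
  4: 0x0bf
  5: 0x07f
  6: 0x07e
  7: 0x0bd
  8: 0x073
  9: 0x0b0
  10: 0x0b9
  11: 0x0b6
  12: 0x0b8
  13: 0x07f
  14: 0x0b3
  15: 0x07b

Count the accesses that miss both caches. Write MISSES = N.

#0 0x70→b7/s1 MISS; vc=[]
#1 0x75→b7/s1 L1-HIT; vc=[]
#2 0x7b→b7/s1 L1-HIT; vc=[]
#3 0x7d→b7/s1 L1-HIT; vc=[]
#4 0xbf→b11/s1 MISS; vc=[7]
#5 0x7f→b7/s1 VC-HIT; vc=[11]
#6 0x7e→b7/s1 L1-HIT; vc=[11]
#7 0xbd→b11/s1 VC-HIT; vc=[7]
#8 0x73→b7/s1 VC-HIT; vc=[11]
#9 0xb0→b11/s1 VC-HIT; vc=[7]
#10 0xb9→b11/s1 L1-HIT; vc=[7]
#11 0xb6→b11/s1 L1-HIT; vc=[7]
#12 0xb8→b11/s1 L1-HIT; vc=[7]
#13 0x7f→b7/s1 VC-HIT; vc=[11]
#14 0xb3→b11/s1 VC-HIT; vc=[7]
#15 0x7b→b7/s1 VC-HIT; vc=[11]

MISSES = 2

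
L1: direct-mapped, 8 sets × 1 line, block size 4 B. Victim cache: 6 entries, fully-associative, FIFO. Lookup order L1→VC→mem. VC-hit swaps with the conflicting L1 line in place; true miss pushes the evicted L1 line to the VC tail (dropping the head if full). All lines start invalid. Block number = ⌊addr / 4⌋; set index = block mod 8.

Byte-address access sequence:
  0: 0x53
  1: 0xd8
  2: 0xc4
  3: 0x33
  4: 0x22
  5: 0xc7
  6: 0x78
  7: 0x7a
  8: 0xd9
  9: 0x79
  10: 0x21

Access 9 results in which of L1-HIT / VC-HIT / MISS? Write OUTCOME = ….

#0 0x53→b20/s4 MISS; vc=[]
#1 0xd8→b54/s6 MISS; vc=[]
#2 0xc4→b49/s1 MISS; vc=[]
#3 0x33→b12/s4 MISS; vc=[20]
#4 0x22→b8/s0 MISS; vc=[20]
#5 0xc7→b49/s1 L1-HIT; vc=[20]
#6 0x78→b30/s6 MISS; vc=[20,54]
#7 0x7a→b30/s6 L1-HIT; vc=[20,54]
#8 0xd9→b54/s6 VC-HIT; vc=[20,30]
#9 0x79→b30/s6 VC-HIT; vc=[20,54]
#10 0x21→b8/s0 L1-HIT; vc=[20,54]

OUTCOME = VC-HIT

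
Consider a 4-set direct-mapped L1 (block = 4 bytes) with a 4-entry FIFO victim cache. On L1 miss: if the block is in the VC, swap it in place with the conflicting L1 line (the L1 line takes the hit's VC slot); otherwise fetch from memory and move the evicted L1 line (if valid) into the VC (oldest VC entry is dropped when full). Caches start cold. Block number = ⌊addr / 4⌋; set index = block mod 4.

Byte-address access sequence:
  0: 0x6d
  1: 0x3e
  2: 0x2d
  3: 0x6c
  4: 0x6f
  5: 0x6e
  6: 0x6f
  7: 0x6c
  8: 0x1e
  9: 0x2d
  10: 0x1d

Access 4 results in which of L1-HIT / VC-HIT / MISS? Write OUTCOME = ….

OUTCOME = L1-HIT

0: 0x6d (blk 27, set 3) → MISS  vc=[]
1: 0x3e (blk 15, set 3) → MISS  vc=[27]
2: 0x2d (blk 11, set 3) → MISS  vc=[27, 15]
3: 0x6c (blk 27, set 3) → VC-HIT  vc=[11, 15]
4: 0x6f (blk 27, set 3) → L1-HIT  vc=[11, 15]
5: 0x6e (blk 27, set 3) → L1-HIT  vc=[11, 15]
6: 0x6f (blk 27, set 3) → L1-HIT  vc=[11, 15]
7: 0x6c (blk 27, set 3) → L1-HIT  vc=[11, 15]
8: 0x1e (blk 7, set 3) → MISS  vc=[11, 15, 27]
9: 0x2d (blk 11, set 3) → VC-HIT  vc=[7, 15, 27]
10: 0x1d (blk 7, set 3) → VC-HIT  vc=[11, 15, 27]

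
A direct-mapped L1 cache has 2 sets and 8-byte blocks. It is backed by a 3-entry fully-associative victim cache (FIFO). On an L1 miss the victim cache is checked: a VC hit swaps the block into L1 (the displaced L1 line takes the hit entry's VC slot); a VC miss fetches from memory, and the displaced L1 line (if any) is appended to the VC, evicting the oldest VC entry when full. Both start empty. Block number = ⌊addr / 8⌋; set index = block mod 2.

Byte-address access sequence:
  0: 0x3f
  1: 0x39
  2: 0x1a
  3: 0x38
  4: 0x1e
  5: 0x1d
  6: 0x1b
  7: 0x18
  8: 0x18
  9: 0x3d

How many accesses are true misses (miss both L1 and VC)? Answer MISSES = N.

MISSES = 2

0: 0x3f (blk 7, set 1) → MISS  vc=[]
1: 0x39 (blk 7, set 1) → L1-HIT  vc=[]
2: 0x1a (blk 3, set 1) → MISS  vc=[7]
3: 0x38 (blk 7, set 1) → VC-HIT  vc=[3]
4: 0x1e (blk 3, set 1) → VC-HIT  vc=[7]
5: 0x1d (blk 3, set 1) → L1-HIT  vc=[7]
6: 0x1b (blk 3, set 1) → L1-HIT  vc=[7]
7: 0x18 (blk 3, set 1) → L1-HIT  vc=[7]
8: 0x18 (blk 3, set 1) → L1-HIT  vc=[7]
9: 0x3d (blk 7, set 1) → VC-HIT  vc=[3]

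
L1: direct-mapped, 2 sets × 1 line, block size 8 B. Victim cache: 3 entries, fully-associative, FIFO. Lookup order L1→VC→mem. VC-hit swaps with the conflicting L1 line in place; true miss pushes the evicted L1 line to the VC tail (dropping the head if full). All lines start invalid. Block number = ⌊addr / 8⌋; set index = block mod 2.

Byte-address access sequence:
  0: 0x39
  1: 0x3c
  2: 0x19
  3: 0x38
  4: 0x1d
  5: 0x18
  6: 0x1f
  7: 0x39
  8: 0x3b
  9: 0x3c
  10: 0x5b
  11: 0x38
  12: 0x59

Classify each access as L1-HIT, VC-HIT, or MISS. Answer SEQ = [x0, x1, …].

SEQ = [MISS, L1-HIT, MISS, VC-HIT, VC-HIT, L1-HIT, L1-HIT, VC-HIT, L1-HIT, L1-HIT, MISS, VC-HIT, VC-HIT]

0: 0x39 (blk 7, set 1) → MISS  vc=[]
1: 0x3c (blk 7, set 1) → L1-HIT  vc=[]
2: 0x19 (blk 3, set 1) → MISS  vc=[7]
3: 0x38 (blk 7, set 1) → VC-HIT  vc=[3]
4: 0x1d (blk 3, set 1) → VC-HIT  vc=[7]
5: 0x18 (blk 3, set 1) → L1-HIT  vc=[7]
6: 0x1f (blk 3, set 1) → L1-HIT  vc=[7]
7: 0x39 (blk 7, set 1) → VC-HIT  vc=[3]
8: 0x3b (blk 7, set 1) → L1-HIT  vc=[3]
9: 0x3c (blk 7, set 1) → L1-HIT  vc=[3]
10: 0x5b (blk 11, set 1) → MISS  vc=[3, 7]
11: 0x38 (blk 7, set 1) → VC-HIT  vc=[3, 11]
12: 0x59 (blk 11, set 1) → VC-HIT  vc=[3, 7]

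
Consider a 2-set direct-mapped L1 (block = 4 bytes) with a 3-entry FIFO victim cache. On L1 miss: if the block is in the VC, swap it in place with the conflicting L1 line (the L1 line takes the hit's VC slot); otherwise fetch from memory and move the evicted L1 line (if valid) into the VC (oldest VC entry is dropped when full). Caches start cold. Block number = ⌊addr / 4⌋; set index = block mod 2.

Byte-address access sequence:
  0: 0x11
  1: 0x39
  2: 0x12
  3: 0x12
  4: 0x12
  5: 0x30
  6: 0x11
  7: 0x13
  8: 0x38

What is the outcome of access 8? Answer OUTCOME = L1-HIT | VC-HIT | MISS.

  [0] addr=0x11 blk=4 s=0: MISS | VC []
  [1] addr=0x39 blk=14 s=0: MISS | VC [4]
  [2] addr=0x12 blk=4 s=0: VC-HIT | VC [14]
  [3] addr=0x12 blk=4 s=0: L1-HIT | VC [14]
  [4] addr=0x12 blk=4 s=0: L1-HIT | VC [14]
  [5] addr=0x30 blk=12 s=0: MISS | VC [14, 4]
  [6] addr=0x11 blk=4 s=0: VC-HIT | VC [14, 12]
  [7] addr=0x13 blk=4 s=0: L1-HIT | VC [14, 12]
  [8] addr=0x38 blk=14 s=0: VC-HIT | VC [4, 12]

OUTCOME = VC-HIT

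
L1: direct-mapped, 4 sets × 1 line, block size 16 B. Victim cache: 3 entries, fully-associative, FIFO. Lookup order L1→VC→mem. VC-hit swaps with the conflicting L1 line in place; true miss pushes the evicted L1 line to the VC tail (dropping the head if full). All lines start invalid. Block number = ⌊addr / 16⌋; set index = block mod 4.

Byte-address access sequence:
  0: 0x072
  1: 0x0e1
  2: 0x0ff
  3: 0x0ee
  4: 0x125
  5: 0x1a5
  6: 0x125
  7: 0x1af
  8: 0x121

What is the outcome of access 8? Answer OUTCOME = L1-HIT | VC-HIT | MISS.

OUTCOME = VC-HIT

  [0] addr=0x72 blk=7 s=3: MISS | VC []
  [1] addr=0xe1 blk=14 s=2: MISS | VC []
  [2] addr=0xff blk=15 s=3: MISS | VC [7]
  [3] addr=0xee blk=14 s=2: L1-HIT | VC [7]
  [4] addr=0x125 blk=18 s=2: MISS | VC [7, 14]
  [5] addr=0x1a5 blk=26 s=2: MISS | VC [7, 14, 18]
  [6] addr=0x125 blk=18 s=2: VC-HIT | VC [7, 14, 26]
  [7] addr=0x1af blk=26 s=2: VC-HIT | VC [7, 14, 18]
  [8] addr=0x121 blk=18 s=2: VC-HIT | VC [7, 14, 26]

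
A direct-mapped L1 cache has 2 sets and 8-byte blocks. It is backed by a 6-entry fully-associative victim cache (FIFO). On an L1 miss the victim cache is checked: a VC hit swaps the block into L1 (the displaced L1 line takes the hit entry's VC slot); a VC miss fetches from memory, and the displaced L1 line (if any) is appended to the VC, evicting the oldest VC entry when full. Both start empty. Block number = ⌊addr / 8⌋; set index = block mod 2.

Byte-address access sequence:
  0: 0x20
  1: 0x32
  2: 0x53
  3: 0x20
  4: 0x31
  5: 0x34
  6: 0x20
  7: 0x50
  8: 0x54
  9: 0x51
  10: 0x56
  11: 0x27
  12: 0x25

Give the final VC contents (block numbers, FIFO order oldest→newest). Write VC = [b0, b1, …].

VC = [10, 6]

#0 0x20→b4/s0 MISS; vc=[]
#1 0x32→b6/s0 MISS; vc=[4]
#2 0x53→b10/s0 MISS; vc=[4,6]
#3 0x20→b4/s0 VC-HIT; vc=[10,6]
#4 0x31→b6/s0 VC-HIT; vc=[10,4]
#5 0x34→b6/s0 L1-HIT; vc=[10,4]
#6 0x20→b4/s0 VC-HIT; vc=[10,6]
#7 0x50→b10/s0 VC-HIT; vc=[4,6]
#8 0x54→b10/s0 L1-HIT; vc=[4,6]
#9 0x51→b10/s0 L1-HIT; vc=[4,6]
#10 0x56→b10/s0 L1-HIT; vc=[4,6]
#11 0x27→b4/s0 VC-HIT; vc=[10,6]
#12 0x25→b4/s0 L1-HIT; vc=[10,6]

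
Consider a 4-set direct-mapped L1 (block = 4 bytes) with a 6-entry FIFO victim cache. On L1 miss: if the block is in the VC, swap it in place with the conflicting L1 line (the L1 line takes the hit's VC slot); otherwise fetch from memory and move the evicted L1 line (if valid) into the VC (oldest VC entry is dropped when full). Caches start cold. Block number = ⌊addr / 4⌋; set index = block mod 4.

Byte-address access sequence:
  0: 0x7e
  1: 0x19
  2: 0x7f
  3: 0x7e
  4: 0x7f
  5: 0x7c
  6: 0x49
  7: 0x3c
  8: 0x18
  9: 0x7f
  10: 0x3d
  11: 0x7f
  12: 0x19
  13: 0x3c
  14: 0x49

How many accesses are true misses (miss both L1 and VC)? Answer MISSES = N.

#0 0x7e→b31/s3 MISS; vc=[]
#1 0x19→b6/s2 MISS; vc=[]
#2 0x7f→b31/s3 L1-HIT; vc=[]
#3 0x7e→b31/s3 L1-HIT; vc=[]
#4 0x7f→b31/s3 L1-HIT; vc=[]
#5 0x7c→b31/s3 L1-HIT; vc=[]
#6 0x49→b18/s2 MISS; vc=[6]
#7 0x3c→b15/s3 MISS; vc=[6,31]
#8 0x18→b6/s2 VC-HIT; vc=[18,31]
#9 0x7f→b31/s3 VC-HIT; vc=[18,15]
#10 0x3d→b15/s3 VC-HIT; vc=[18,31]
#11 0x7f→b31/s3 VC-HIT; vc=[18,15]
#12 0x19→b6/s2 L1-HIT; vc=[18,15]
#13 0x3c→b15/s3 VC-HIT; vc=[18,31]
#14 0x49→b18/s2 VC-HIT; vc=[6,31]

MISSES = 4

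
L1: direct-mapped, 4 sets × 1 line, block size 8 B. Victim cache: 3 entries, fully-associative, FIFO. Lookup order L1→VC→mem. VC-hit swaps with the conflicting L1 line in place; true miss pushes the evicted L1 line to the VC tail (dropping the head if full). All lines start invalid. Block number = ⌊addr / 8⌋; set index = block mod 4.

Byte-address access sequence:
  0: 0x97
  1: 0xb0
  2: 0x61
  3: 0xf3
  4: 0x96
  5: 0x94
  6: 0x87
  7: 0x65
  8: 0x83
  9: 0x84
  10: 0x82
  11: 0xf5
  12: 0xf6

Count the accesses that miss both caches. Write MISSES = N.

0: 0x97 (blk 18, set 2) → MISS  vc=[]
1: 0xb0 (blk 22, set 2) → MISS  vc=[18]
2: 0x61 (blk 12, set 0) → MISS  vc=[18]
3: 0xf3 (blk 30, set 2) → MISS  vc=[18, 22]
4: 0x96 (blk 18, set 2) → VC-HIT  vc=[30, 22]
5: 0x94 (blk 18, set 2) → L1-HIT  vc=[30, 22]
6: 0x87 (blk 16, set 0) → MISS  vc=[30, 22, 12]
7: 0x65 (blk 12, set 0) → VC-HIT  vc=[30, 22, 16]
8: 0x83 (blk 16, set 0) → VC-HIT  vc=[30, 22, 12]
9: 0x84 (blk 16, set 0) → L1-HIT  vc=[30, 22, 12]
10: 0x82 (blk 16, set 0) → L1-HIT  vc=[30, 22, 12]
11: 0xf5 (blk 30, set 2) → VC-HIT  vc=[18, 22, 12]
12: 0xf6 (blk 30, set 2) → L1-HIT  vc=[18, 22, 12]

MISSES = 5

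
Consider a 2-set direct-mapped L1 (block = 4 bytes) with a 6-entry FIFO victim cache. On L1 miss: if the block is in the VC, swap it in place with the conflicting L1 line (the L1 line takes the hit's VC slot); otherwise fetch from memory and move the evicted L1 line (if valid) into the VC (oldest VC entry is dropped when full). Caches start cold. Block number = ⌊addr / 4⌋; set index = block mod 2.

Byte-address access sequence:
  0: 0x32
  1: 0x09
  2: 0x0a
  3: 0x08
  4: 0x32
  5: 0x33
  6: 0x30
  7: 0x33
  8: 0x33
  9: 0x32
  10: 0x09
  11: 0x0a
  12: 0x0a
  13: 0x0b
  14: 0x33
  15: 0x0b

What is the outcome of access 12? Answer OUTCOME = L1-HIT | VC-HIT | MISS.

0: 0x32 (blk 12, set 0) → MISS  vc=[]
1: 0x9 (blk 2, set 0) → MISS  vc=[12]
2: 0xa (blk 2, set 0) → L1-HIT  vc=[12]
3: 0x8 (blk 2, set 0) → L1-HIT  vc=[12]
4: 0x32 (blk 12, set 0) → VC-HIT  vc=[2]
5: 0x33 (blk 12, set 0) → L1-HIT  vc=[2]
6: 0x30 (blk 12, set 0) → L1-HIT  vc=[2]
7: 0x33 (blk 12, set 0) → L1-HIT  vc=[2]
8: 0x33 (blk 12, set 0) → L1-HIT  vc=[2]
9: 0x32 (blk 12, set 0) → L1-HIT  vc=[2]
10: 0x9 (blk 2, set 0) → VC-HIT  vc=[12]
11: 0xa (blk 2, set 0) → L1-HIT  vc=[12]
12: 0xa (blk 2, set 0) → L1-HIT  vc=[12]
13: 0xb (blk 2, set 0) → L1-HIT  vc=[12]
14: 0x33 (blk 12, set 0) → VC-HIT  vc=[2]
15: 0xb (blk 2, set 0) → VC-HIT  vc=[12]

OUTCOME = L1-HIT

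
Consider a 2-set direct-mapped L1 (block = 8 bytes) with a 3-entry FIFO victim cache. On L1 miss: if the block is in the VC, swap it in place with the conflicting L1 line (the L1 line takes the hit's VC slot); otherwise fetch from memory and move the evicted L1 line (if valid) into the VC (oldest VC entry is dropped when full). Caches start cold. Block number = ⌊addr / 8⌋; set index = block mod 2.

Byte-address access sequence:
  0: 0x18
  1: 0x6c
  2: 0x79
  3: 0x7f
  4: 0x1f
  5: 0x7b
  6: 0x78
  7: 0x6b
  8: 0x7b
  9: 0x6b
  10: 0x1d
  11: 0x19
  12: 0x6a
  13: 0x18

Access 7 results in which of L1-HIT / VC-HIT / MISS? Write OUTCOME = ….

OUTCOME = VC-HIT

#0 0x18→b3/s1 MISS; vc=[]
#1 0x6c→b13/s1 MISS; vc=[3]
#2 0x79→b15/s1 MISS; vc=[3,13]
#3 0x7f→b15/s1 L1-HIT; vc=[3,13]
#4 0x1f→b3/s1 VC-HIT; vc=[15,13]
#5 0x7b→b15/s1 VC-HIT; vc=[3,13]
#6 0x78→b15/s1 L1-HIT; vc=[3,13]
#7 0x6b→b13/s1 VC-HIT; vc=[3,15]
#8 0x7b→b15/s1 VC-HIT; vc=[3,13]
#9 0x6b→b13/s1 VC-HIT; vc=[3,15]
#10 0x1d→b3/s1 VC-HIT; vc=[13,15]
#11 0x19→b3/s1 L1-HIT; vc=[13,15]
#12 0x6a→b13/s1 VC-HIT; vc=[3,15]
#13 0x18→b3/s1 VC-HIT; vc=[13,15]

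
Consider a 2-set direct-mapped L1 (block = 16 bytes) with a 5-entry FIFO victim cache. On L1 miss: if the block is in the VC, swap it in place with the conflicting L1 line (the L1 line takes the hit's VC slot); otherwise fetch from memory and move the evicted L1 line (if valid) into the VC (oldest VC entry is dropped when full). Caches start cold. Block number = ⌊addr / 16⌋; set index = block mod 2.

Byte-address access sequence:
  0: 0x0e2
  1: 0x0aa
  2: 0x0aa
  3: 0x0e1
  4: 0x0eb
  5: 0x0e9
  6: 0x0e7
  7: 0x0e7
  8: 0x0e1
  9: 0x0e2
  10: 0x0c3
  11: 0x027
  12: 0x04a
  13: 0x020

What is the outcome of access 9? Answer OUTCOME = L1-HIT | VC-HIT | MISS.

#0 0xe2→b14/s0 MISS; vc=[]
#1 0xaa→b10/s0 MISS; vc=[14]
#2 0xaa→b10/s0 L1-HIT; vc=[14]
#3 0xe1→b14/s0 VC-HIT; vc=[10]
#4 0xeb→b14/s0 L1-HIT; vc=[10]
#5 0xe9→b14/s0 L1-HIT; vc=[10]
#6 0xe7→b14/s0 L1-HIT; vc=[10]
#7 0xe7→b14/s0 L1-HIT; vc=[10]
#8 0xe1→b14/s0 L1-HIT; vc=[10]
#9 0xe2→b14/s0 L1-HIT; vc=[10]
#10 0xc3→b12/s0 MISS; vc=[10,14]
#11 0x27→b2/s0 MISS; vc=[10,14,12]
#12 0x4a→b4/s0 MISS; vc=[10,14,12,2]
#13 0x20→b2/s0 VC-HIT; vc=[10,14,12,4]

OUTCOME = L1-HIT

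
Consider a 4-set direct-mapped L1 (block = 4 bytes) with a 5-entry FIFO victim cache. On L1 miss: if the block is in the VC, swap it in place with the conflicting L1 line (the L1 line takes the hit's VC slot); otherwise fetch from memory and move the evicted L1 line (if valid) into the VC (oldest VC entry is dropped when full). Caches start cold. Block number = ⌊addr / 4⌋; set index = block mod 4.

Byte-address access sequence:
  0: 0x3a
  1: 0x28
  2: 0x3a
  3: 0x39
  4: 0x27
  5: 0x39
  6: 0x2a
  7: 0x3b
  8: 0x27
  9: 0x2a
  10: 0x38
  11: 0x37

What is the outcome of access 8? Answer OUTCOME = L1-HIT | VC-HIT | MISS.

#0 0x3a→b14/s2 MISS; vc=[]
#1 0x28→b10/s2 MISS; vc=[14]
#2 0x3a→b14/s2 VC-HIT; vc=[10]
#3 0x39→b14/s2 L1-HIT; vc=[10]
#4 0x27→b9/s1 MISS; vc=[10]
#5 0x39→b14/s2 L1-HIT; vc=[10]
#6 0x2a→b10/s2 VC-HIT; vc=[14]
#7 0x3b→b14/s2 VC-HIT; vc=[10]
#8 0x27→b9/s1 L1-HIT; vc=[10]
#9 0x2a→b10/s2 VC-HIT; vc=[14]
#10 0x38→b14/s2 VC-HIT; vc=[10]
#11 0x37→b13/s1 MISS; vc=[10,9]

OUTCOME = L1-HIT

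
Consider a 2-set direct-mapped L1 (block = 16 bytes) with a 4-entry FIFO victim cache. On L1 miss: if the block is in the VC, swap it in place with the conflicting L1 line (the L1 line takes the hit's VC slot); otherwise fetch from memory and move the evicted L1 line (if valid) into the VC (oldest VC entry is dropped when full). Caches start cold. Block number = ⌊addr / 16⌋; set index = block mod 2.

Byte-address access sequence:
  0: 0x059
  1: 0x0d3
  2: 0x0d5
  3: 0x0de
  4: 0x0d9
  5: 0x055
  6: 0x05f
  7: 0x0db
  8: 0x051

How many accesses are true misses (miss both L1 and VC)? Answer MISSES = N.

MISSES = 2

#0 0x59→b5/s1 MISS; vc=[]
#1 0xd3→b13/s1 MISS; vc=[5]
#2 0xd5→b13/s1 L1-HIT; vc=[5]
#3 0xde→b13/s1 L1-HIT; vc=[5]
#4 0xd9→b13/s1 L1-HIT; vc=[5]
#5 0x55→b5/s1 VC-HIT; vc=[13]
#6 0x5f→b5/s1 L1-HIT; vc=[13]
#7 0xdb→b13/s1 VC-HIT; vc=[5]
#8 0x51→b5/s1 VC-HIT; vc=[13]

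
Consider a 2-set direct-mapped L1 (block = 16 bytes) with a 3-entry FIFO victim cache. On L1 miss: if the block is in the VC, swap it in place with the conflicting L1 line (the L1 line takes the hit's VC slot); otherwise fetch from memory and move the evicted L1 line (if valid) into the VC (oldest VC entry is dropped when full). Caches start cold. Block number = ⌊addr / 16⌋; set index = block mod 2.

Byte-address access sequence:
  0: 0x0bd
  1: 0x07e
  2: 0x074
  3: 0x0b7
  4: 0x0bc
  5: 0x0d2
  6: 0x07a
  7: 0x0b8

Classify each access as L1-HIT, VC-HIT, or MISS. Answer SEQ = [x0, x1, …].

  [0] addr=0xbd blk=11 s=1: MISS | VC []
  [1] addr=0x7e blk=7 s=1: MISS | VC [11]
  [2] addr=0x74 blk=7 s=1: L1-HIT | VC [11]
  [3] addr=0xb7 blk=11 s=1: VC-HIT | VC [7]
  [4] addr=0xbc blk=11 s=1: L1-HIT | VC [7]
  [5] addr=0xd2 blk=13 s=1: MISS | VC [7, 11]
  [6] addr=0x7a blk=7 s=1: VC-HIT | VC [13, 11]
  [7] addr=0xb8 blk=11 s=1: VC-HIT | VC [13, 7]

SEQ = [MISS, MISS, L1-HIT, VC-HIT, L1-HIT, MISS, VC-HIT, VC-HIT]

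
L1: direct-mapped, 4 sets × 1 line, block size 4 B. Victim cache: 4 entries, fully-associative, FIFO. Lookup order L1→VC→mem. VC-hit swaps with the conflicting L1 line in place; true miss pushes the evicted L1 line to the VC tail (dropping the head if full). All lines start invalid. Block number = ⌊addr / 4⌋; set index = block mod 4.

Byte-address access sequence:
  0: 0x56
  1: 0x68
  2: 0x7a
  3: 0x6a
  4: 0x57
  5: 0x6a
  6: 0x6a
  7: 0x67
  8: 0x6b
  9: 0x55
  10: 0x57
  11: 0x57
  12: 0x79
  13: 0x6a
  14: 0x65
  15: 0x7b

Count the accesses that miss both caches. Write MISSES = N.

0: 0x56 (blk 21, set 1) → MISS  vc=[]
1: 0x68 (blk 26, set 2) → MISS  vc=[]
2: 0x7a (blk 30, set 2) → MISS  vc=[26]
3: 0x6a (blk 26, set 2) → VC-HIT  vc=[30]
4: 0x57 (blk 21, set 1) → L1-HIT  vc=[30]
5: 0x6a (blk 26, set 2) → L1-HIT  vc=[30]
6: 0x6a (blk 26, set 2) → L1-HIT  vc=[30]
7: 0x67 (blk 25, set 1) → MISS  vc=[30, 21]
8: 0x6b (blk 26, set 2) → L1-HIT  vc=[30, 21]
9: 0x55 (blk 21, set 1) → VC-HIT  vc=[30, 25]
10: 0x57 (blk 21, set 1) → L1-HIT  vc=[30, 25]
11: 0x57 (blk 21, set 1) → L1-HIT  vc=[30, 25]
12: 0x79 (blk 30, set 2) → VC-HIT  vc=[26, 25]
13: 0x6a (blk 26, set 2) → VC-HIT  vc=[30, 25]
14: 0x65 (blk 25, set 1) → VC-HIT  vc=[30, 21]
15: 0x7b (blk 30, set 2) → VC-HIT  vc=[26, 21]

MISSES = 4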